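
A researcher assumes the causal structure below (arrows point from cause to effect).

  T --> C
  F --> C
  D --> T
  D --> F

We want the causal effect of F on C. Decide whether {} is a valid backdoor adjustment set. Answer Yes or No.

Backdoor paths from F to C (paths whose first edge points into F):
  P1: F <- D -> T -> C
Condition 1 (no descendant of F in the set): holds — descendants of F are {C}; none are in {}.
Condition 2 (every backdoor path blocked by {}):
  P1: open — no interior node is in the conditioning set.
{} does not satisfy the backdoor criterion.

No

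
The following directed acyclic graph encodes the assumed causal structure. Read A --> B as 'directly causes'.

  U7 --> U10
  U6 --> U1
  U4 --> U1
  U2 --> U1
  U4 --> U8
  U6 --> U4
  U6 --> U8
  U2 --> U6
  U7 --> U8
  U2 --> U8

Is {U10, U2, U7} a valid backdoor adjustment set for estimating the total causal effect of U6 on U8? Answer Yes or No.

Yes

Backdoor paths from U6 to U8 (paths whose first edge points into U6):
  P1: U6 <- U2 -> U8
  P2: U6 <- U2 -> U1 <- U4 -> U8
Condition 1 (no descendant of U6 in the set): holds — descendants of U6 are {U1, U4, U8}; none are in {U10, U2, U7}.
Condition 2 (every backdoor path blocked by {U10, U2, U7}):
  P1: blocked at fork node U2 ∈ conditioning set.
  P2: blocked at fork node U2 ∈ conditioning set.
{U10, U2, U7} satisfies the backdoor criterion.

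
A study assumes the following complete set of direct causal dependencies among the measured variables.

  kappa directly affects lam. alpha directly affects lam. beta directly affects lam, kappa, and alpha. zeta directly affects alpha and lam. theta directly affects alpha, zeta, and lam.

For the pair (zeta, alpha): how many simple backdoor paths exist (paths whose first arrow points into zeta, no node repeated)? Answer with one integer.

A backdoor path from zeta to alpha is any simple undirected path whose first edge points into zeta (i.e. leaves zeta via a parent).
Parents of zeta: {theta}.
Enumerating:
  P1: zeta <- theta -> alpha
  P2: zeta <- theta -> lam <- beta -> alpha
  P3: zeta <- theta -> lam <- kappa <- beta -> alpha
  P4: zeta <- theta -> lam <- alpha
That exhausts the simple backdoor paths. Count: 4.

4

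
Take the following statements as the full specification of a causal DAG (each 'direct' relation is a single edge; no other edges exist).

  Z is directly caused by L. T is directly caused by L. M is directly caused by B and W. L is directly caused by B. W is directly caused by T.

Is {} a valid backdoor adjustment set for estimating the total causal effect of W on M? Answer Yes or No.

Backdoor paths from W to M (paths whose first edge points into W):
  P1: W <- T <- L <- B -> M
Condition 1 (no descendant of W in the set): holds — descendants of W are {M}; none are in {}.
Condition 2 (every backdoor path blocked by {}):
  P1: open — no interior node is in the conditioning set.
{} does not satisfy the backdoor criterion.

No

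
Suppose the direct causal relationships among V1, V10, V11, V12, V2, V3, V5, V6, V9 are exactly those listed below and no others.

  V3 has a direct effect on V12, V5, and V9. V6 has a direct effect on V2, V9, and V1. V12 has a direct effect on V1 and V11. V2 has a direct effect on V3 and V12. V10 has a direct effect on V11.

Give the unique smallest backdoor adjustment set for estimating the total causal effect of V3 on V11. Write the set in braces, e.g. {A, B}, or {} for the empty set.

{V2}

Variables eligible for adjustment (non-descendants of V3, excluding V3 and V11): {V10, V2, V6}.
Backdoor paths from V3 to V11:
  P1: V3 <- V2 <- V6 -> V1 <- V12 -> V11
  P2: V3 <- V2 -> V12 -> V11
The empty set is not sufficient: P2 (V3 <- V2 -> V12 -> V11) has no collider blocking it and no conditioned non-collider, so it is open.
Try {V2}:
  P1: blocked at chain node V2 ∈ conditioning set.
  P2: blocked at fork node V2 ∈ conditioning set.
{V2} contains no descendant of V3 and blocks every backdoor path.
No other singleton works — e.g. {V6} leaves P2 open — so {V2} is the unique smallest valid adjustment set.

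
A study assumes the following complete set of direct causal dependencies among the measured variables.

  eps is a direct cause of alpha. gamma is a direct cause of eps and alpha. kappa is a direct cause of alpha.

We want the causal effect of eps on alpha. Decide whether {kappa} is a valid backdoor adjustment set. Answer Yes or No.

Backdoor paths from eps to alpha (paths whose first edge points into eps):
  P1: eps <- gamma -> alpha
Condition 1 (no descendant of eps in the set): holds — descendants of eps are {alpha}; none are in {kappa}.
Condition 2 (every backdoor path blocked by {kappa}):
  P1: open — no interior node is in the conditioning set.
{kappa} does not satisfy the backdoor criterion.

No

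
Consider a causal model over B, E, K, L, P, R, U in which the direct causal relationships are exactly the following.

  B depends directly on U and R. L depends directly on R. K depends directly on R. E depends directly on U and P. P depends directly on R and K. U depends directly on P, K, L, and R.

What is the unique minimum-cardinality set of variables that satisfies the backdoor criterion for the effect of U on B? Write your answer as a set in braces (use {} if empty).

{R}

Variables eligible for adjustment (non-descendants of U, excluding U and B): {K, L, P, R}.
Backdoor paths from U to B:
  P1: U <- R -> B
  P2: U <- L <- R -> B
  P3: U <- K <- R -> B
  P4: U <- K -> P <- R -> B
  P5: U <- P <- R -> B
  P6: U <- P <- K <- R -> B
The empty set is not sufficient: P1 (U <- R -> B) has no collider blocking it and no conditioned non-collider, so it is open.
Try {R}:
  P1: blocked at fork node R ∈ conditioning set.
  P2: blocked at fork node R ∈ conditioning set.
  P3: blocked at fork node R ∈ conditioning set.
  P4: blocked at collider P (neither it nor any descendant is in the conditioning set).
  P5: blocked at fork node R ∈ conditioning set.
  P6: blocked at fork node R ∈ conditioning set.
{R} contains no descendant of U and blocks every backdoor path.
No other singleton works — e.g. {L} leaves P1 open — so {R} is the unique smallest valid adjustment set.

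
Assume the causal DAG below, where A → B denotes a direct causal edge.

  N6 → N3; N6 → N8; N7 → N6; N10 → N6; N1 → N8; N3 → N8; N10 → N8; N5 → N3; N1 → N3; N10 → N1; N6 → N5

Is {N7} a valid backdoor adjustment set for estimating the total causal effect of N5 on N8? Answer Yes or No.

No

Backdoor paths from N5 to N8 (paths whose first edge points into N5):
  P1: N5 <- N6 <- N10 -> N1 -> N3 -> N8
  P2: N5 <- N6 <- N10 -> N1 -> N8
  P3: N5 <- N6 <- N10 -> N8
  P4: N5 <- N6 -> N3 <- N1 <- N10 -> N8
  P5: N5 <- N6 -> N3 <- N1 -> N8
  P6: N5 <- N6 -> N3 -> N8
  P7: N5 <- N6 -> N8
Condition 1 (no descendant of N5 in the set): holds — descendants of N5 are {N3, N8}; none are in {N7}.
Condition 2 (every backdoor path blocked by {N7}):
  P1: open — no interior node is in the conditioning set.
  P2: open — no interior node is in the conditioning set.
  P3: open — no interior node is in the conditioning set.
  P4: blocked at collider N3 (neither it nor any descendant is in the conditioning set).
  P5: blocked at collider N3 (neither it nor any descendant is in the conditioning set).
  P6: open — no interior node is in the conditioning set.
  P7: open — no interior node is in the conditioning set.
{N7} does not satisfy the backdoor criterion.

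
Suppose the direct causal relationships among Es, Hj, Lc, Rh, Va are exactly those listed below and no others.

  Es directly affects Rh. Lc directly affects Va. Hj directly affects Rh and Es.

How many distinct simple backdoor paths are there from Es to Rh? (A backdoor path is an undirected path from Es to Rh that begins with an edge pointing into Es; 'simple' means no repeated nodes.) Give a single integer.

1

A backdoor path from Es to Rh is any simple undirected path whose first edge points into Es (i.e. leaves Es via a parent).
Parents of Es: {Hj}.
Enumerating:
  P1: Es <- Hj -> Rh
That exhausts the simple backdoor paths. Count: 1.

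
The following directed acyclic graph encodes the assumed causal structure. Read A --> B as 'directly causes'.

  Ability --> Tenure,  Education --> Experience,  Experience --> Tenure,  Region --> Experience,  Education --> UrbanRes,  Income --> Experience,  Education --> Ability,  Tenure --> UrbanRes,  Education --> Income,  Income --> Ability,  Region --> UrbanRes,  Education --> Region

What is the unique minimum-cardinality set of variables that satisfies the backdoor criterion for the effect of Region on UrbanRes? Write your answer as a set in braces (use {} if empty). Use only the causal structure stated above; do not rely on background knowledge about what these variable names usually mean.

Variables eligible for adjustment (non-descendants of Region, excluding Region and UrbanRes): {Ability, Education, Income}.
Backdoor paths from Region to UrbanRes:
  P1: Region <- Education -> Income -> Ability -> Tenure -> UrbanRes
  P2: Region <- Education -> Income -> Experience -> Tenure -> UrbanRes
  P3: Region <- Education -> Ability <- Income -> Experience -> Tenure -> UrbanRes
  P4: Region <- Education -> Ability -> Tenure -> UrbanRes
  P5: Region <- Education -> Experience <- Income -> Ability -> Tenure -> UrbanRes
  P6: Region <- Education -> Experience -> Tenure -> UrbanRes
  P7: Region <- Education -> UrbanRes
The empty set is not sufficient: P1 (Region <- Education -> Income -> Ability -> Tenure -> UrbanRes) has no collider blocking it and no conditioned non-collider, so it is open.
Try {Education}:
  P1: blocked at fork node Education ∈ conditioning set.
  P2: blocked at fork node Education ∈ conditioning set.
  P3: blocked at fork node Education ∈ conditioning set.
  P4: blocked at fork node Education ∈ conditioning set.
  P5: blocked at fork node Education ∈ conditioning set.
  P6: blocked at fork node Education ∈ conditioning set.
  P7: blocked at fork node Education ∈ conditioning set.
{Education} contains no descendant of Region and blocks every backdoor path.
No other singleton works — e.g. {Income} leaves P4 open — so {Education} is the unique smallest valid adjustment set.

{Education}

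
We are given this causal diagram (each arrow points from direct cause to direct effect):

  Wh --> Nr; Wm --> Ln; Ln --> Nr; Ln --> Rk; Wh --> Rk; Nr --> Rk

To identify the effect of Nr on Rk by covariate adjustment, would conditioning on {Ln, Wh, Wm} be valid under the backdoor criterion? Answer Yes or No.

Yes

Backdoor paths from Nr to Rk (paths whose first edge points into Nr):
  P1: Nr <- Wh -> Rk
  P2: Nr <- Ln -> Rk
Condition 1 (no descendant of Nr in the set): holds — descendants of Nr are {Rk}; none are in {Ln, Wh, Wm}.
Condition 2 (every backdoor path blocked by {Ln, Wh, Wm}):
  P1: blocked at fork node Wh ∈ conditioning set.
  P2: blocked at fork node Ln ∈ conditioning set.
{Ln, Wh, Wm} satisfies the backdoor criterion.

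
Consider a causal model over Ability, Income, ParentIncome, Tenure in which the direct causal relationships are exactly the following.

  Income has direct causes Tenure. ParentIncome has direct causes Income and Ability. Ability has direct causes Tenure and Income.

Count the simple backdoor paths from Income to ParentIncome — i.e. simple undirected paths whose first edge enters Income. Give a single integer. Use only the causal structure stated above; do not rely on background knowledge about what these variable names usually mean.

A backdoor path from Income to ParentIncome is any simple undirected path whose first edge points into Income (i.e. leaves Income via a parent).
Parents of Income: {Tenure}.
Enumerating:
  P1: Income <- Tenure -> Ability -> ParentIncome
That exhausts the simple backdoor paths. Count: 1.

1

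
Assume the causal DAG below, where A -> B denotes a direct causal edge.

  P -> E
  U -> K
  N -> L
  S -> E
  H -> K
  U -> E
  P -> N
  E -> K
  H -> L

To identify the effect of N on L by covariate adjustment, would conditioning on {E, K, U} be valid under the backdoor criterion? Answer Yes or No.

Backdoor paths from N to L (paths whose first edge points into N):
  P1: N <- P -> E <- U -> K <- H -> L
  P2: N <- P -> E -> K <- H -> L
Condition 1 (no descendant of N in the set): holds — descendants of N are {L}; none are in {E, K, U}.
Condition 2 (every backdoor path blocked by {E, K, U}):
  P1: blocked at fork node U ∈ conditioning set.
  P2: blocked at chain node E ∈ conditioning set.
{E, K, U} satisfies the backdoor criterion.

Yes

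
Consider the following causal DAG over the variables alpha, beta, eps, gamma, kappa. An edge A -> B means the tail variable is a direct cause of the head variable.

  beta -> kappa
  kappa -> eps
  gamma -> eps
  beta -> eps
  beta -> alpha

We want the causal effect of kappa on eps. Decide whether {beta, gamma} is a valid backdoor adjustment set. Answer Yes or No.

Backdoor paths from kappa to eps (paths whose first edge points into kappa):
  P1: kappa <- beta -> eps
Condition 1 (no descendant of kappa in the set): holds — descendants of kappa are {eps}; none are in {beta, gamma}.
Condition 2 (every backdoor path blocked by {beta, gamma}):
  P1: blocked at fork node beta ∈ conditioning set.
{beta, gamma} satisfies the backdoor criterion.

Yes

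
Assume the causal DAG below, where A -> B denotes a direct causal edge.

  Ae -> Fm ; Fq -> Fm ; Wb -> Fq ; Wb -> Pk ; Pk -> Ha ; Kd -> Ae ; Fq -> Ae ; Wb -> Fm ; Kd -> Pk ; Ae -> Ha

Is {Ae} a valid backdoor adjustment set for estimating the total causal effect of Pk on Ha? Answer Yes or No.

Backdoor paths from Pk to Ha (paths whose first edge points into Pk):
  P1: Pk <- Kd -> Ae -> Ha
  P2: Pk <- Wb -> Fq -> Ae -> Ha
  P3: Pk <- Wb -> Fq -> Fm <- Ae -> Ha
  P4: Pk <- Wb -> Fm <- Fq -> Ae -> Ha
  P5: Pk <- Wb -> Fm <- Ae -> Ha
Condition 1 (no descendant of Pk in the set): holds — descendants of Pk are {Ha}; none are in {Ae}.
Condition 2 (every backdoor path blocked by {Ae}):
  P1: blocked at chain node Ae ∈ conditioning set.
  P2: blocked at chain node Ae ∈ conditioning set.
  P3: blocked at collider Fm (neither it nor any descendant is in the conditioning set).
  P4: blocked at collider Fm (neither it nor any descendant is in the conditioning set).
  P5: blocked at collider Fm (neither it nor any descendant is in the conditioning set).
{Ae} satisfies the backdoor criterion.

Yes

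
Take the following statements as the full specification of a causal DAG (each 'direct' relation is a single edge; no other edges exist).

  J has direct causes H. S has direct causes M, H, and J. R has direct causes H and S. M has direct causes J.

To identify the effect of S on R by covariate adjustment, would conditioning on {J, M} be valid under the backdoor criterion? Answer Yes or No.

Backdoor paths from S to R (paths whose first edge points into S):
  P1: S <- H -> R
  P2: S <- J <- H -> R
  P3: S <- M <- J <- H -> R
Condition 1 (no descendant of S in the set): holds — descendants of S are {R}; none are in {J, M}.
Condition 2 (every backdoor path blocked by {J, M}):
  P1: open — no interior node is in the conditioning set.
  P2: blocked at chain node J ∈ conditioning set.
  P3: blocked at chain node M ∈ conditioning set.
{J, M} does not satisfy the backdoor criterion.

No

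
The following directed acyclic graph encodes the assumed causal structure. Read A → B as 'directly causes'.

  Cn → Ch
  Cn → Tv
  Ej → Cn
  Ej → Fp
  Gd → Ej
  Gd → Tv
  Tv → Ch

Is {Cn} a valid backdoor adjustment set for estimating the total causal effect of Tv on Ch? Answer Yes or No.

Yes

Backdoor paths from Tv to Ch (paths whose first edge points into Tv):
  P1: Tv <- Gd -> Ej -> Cn -> Ch
  P2: Tv <- Cn -> Ch
Condition 1 (no descendant of Tv in the set): holds — descendants of Tv are {Ch}; none are in {Cn}.
Condition 2 (every backdoor path blocked by {Cn}):
  P1: blocked at chain node Cn ∈ conditioning set.
  P2: blocked at fork node Cn ∈ conditioning set.
{Cn} satisfies the backdoor criterion.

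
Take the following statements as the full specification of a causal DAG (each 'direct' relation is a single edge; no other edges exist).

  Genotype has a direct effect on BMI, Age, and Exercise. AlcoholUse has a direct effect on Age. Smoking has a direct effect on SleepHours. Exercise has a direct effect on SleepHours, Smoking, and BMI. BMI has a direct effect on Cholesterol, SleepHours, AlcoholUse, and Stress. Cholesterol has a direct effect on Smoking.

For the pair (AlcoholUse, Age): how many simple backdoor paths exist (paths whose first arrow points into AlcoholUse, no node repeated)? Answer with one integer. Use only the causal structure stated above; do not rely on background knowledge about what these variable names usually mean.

A backdoor path from AlcoholUse to Age is any simple undirected path whose first edge points into AlcoholUse (i.e. leaves AlcoholUse via a parent).
Parents of AlcoholUse: {BMI}.
Enumerating:
  P1: AlcoholUse <- BMI <- Genotype -> Age
  P2: AlcoholUse <- BMI <- Exercise <- Genotype -> Age
  P3: AlcoholUse <- BMI -> Cholesterol -> Smoking <- Exercise <- Genotype -> Age
  P4: AlcoholUse <- BMI -> Cholesterol -> Smoking -> SleepHours <- Exercise <- Genotype -> Age
  P5: AlcoholUse <- BMI -> SleepHours <- Exercise <- Genotype -> Age
  P6: AlcoholUse <- BMI -> SleepHours <- Smoking <- Exercise <- Genotype -> Age
That exhausts the simple backdoor paths. Count: 6.

6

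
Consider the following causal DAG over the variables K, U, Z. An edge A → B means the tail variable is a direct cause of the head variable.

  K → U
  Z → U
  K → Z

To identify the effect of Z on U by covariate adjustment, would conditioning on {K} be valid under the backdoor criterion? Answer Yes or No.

Backdoor paths from Z to U (paths whose first edge points into Z):
  P1: Z <- K -> U
Condition 1 (no descendant of Z in the set): holds — descendants of Z are {U}; none are in {K}.
Condition 2 (every backdoor path blocked by {K}):
  P1: blocked at fork node K ∈ conditioning set.
{K} satisfies the backdoor criterion.

Yes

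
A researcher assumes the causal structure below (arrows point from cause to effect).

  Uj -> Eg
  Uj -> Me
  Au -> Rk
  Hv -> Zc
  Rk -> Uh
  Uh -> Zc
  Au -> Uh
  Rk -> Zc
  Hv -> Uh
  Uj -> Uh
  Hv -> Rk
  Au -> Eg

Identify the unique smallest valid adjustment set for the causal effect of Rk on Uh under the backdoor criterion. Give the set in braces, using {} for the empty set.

{Au, Hv}

Variables eligible for adjustment (non-descendants of Rk, excluding Rk and Uh): {Au, Eg, Hv, Me, Uj}.
Backdoor paths from Rk to Uh:
  P1: Rk <- Au -> Eg <- Uj -> Uh
  P2: Rk <- Au -> Uh
  P3: Rk <- Hv -> Uh
  P4: Rk <- Hv -> Zc <- Uh
The empty set is not sufficient: P2 (Rk <- Au -> Uh) has no collider blocking it and no conditioned non-collider, so it is open.
Try {Au, Hv}:
  P1: blocked at fork node Au ∈ conditioning set.
  P2: blocked at fork node Au ∈ conditioning set.
  P3: blocked at fork node Hv ∈ conditioning set.
  P4: blocked at fork node Hv ∈ conditioning set.
{Au, Hv} contains no descendant of Rk and blocks every backdoor path.
Every element of {Au, Hv} is needed (dropping Au leaves P2 open; dropping Hv leaves P3 open), so no proper subset is valid.
Among all size-2 subsets of the eligible variables, only {Au, Hv} blocks every backdoor path, so it is the unique smallest valid adjustment set.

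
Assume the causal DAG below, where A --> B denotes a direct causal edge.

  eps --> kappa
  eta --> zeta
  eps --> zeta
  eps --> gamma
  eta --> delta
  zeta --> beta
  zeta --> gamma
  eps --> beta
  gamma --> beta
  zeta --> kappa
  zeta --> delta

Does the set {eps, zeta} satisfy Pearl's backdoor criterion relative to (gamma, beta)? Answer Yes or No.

Yes

Backdoor paths from gamma to beta (paths whose first edge points into gamma):
  P1: gamma <- eps -> zeta -> beta
  P2: gamma <- eps -> kappa <- zeta -> beta
  P3: gamma <- eps -> beta
  P4: gamma <- zeta <- eps -> beta
  P5: gamma <- zeta -> kappa <- eps -> beta
  P6: gamma <- zeta -> beta
Condition 1 (no descendant of gamma in the set): holds — descendants of gamma are {beta}; none are in {eps, zeta}.
Condition 2 (every backdoor path blocked by {eps, zeta}):
  P1: blocked at fork node eps ∈ conditioning set.
  P2: blocked at fork node eps ∈ conditioning set.
  P3: blocked at fork node eps ∈ conditioning set.
  P4: blocked at chain node zeta ∈ conditioning set.
  P5: blocked at fork node zeta ∈ conditioning set.
  P6: blocked at fork node zeta ∈ conditioning set.
{eps, zeta} satisfies the backdoor criterion.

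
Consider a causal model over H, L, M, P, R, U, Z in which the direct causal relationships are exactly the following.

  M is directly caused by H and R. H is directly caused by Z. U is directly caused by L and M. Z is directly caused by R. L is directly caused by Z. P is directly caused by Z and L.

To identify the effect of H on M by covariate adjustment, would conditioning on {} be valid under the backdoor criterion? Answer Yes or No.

Backdoor paths from H to M (paths whose first edge points into H):
  P1: H <- Z <- R -> M
  P2: H <- Z -> L -> U <- M
  P3: H <- Z -> P <- L -> U <- M
Condition 1 (no descendant of H in the set): holds — descendants of H are {M, U}; none are in {}.
Condition 2 (every backdoor path blocked by {}):
  P1: open — no interior node is in the conditioning set.
  P2: blocked at collider U (neither it nor any descendant is in the conditioning set).
  P3: blocked at collider P (neither it nor any descendant is in the conditioning set).
{} does not satisfy the backdoor criterion.

No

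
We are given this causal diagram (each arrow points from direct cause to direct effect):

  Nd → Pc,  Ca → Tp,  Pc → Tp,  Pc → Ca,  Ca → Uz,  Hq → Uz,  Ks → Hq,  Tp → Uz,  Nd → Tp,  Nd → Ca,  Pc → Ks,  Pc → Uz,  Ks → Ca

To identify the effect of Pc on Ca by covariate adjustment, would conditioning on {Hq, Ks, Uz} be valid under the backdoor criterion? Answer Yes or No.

No

Backdoor paths from Pc to Ca (paths whose first edge points into Pc):
  P1: Pc <- Nd -> Ca
  P2: Pc <- Nd -> Tp <- Ca
  P3: Pc <- Nd -> Tp -> Uz <- Ca
  P4: Pc <- Nd -> Tp -> Uz <- Hq <- Ks -> Ca
Condition 1 (no descendant of Pc in the set): FAILS — Hq, Ks, and Uz are descendants of Pc.
Condition 2 (every backdoor path blocked by {Hq, Ks, Uz}):
  P1: open — no interior node is in the conditioning set.
  P2: open — collider(s) Tp are conditioned on (or have a conditioned descendant) and no non-collider on the path is in the set.
  P3: open — collider(s) Uz are conditioned on (or have a conditioned descendant) and no non-collider on the path is in the set.
  P4: blocked at chain node Hq ∈ conditioning set.
{Hq, Ks, Uz} does not satisfy the backdoor criterion.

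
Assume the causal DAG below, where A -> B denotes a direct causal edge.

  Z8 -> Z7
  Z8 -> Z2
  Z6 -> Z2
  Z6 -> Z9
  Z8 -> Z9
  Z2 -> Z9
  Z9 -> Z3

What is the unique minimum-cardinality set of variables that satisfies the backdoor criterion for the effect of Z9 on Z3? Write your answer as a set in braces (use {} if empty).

{}

Variables eligible for adjustment (non-descendants of Z9, excluding Z9 and Z3): {Z2, Z6, Z7, Z8}.
Backdoor paths from Z9 to Z3:
  (none)
With no backdoor paths the empty set already satisfies the criterion, and it is trivially minimal.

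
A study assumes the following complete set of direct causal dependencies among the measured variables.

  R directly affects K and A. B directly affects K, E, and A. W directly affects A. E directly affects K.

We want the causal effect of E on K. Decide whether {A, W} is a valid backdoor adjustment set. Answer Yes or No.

Backdoor paths from E to K (paths whose first edge points into E):
  P1: E <- B -> A <- R -> K
  P2: E <- B -> K
Condition 1 (no descendant of E in the set): holds — descendants of E are {K}; none are in {A, W}.
Condition 2 (every backdoor path blocked by {A, W}):
  P1: open — collider(s) A are conditioned on (or have a conditioned descendant) and no non-collider on the path is in the set.
  P2: open — no interior node is in the conditioning set.
{A, W} does not satisfy the backdoor criterion.

No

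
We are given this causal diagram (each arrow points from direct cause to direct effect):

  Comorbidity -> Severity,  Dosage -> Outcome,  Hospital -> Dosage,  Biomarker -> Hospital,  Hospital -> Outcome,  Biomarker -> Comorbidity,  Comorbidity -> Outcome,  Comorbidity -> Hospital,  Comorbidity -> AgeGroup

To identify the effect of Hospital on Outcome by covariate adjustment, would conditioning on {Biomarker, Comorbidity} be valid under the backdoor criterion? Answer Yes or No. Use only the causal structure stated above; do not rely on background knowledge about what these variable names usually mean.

Yes

Backdoor paths from Hospital to Outcome (paths whose first edge points into Hospital):
  P1: Hospital <- Biomarker -> Comorbidity -> Outcome
  P2: Hospital <- Comorbidity -> Outcome
Condition 1 (no descendant of Hospital in the set): holds — descendants of Hospital are {Dosage, Outcome}; none are in {Biomarker, Comorbidity}.
Condition 2 (every backdoor path blocked by {Biomarker, Comorbidity}):
  P1: blocked at fork node Biomarker ∈ conditioning set.
  P2: blocked at fork node Comorbidity ∈ conditioning set.
{Biomarker, Comorbidity} satisfies the backdoor criterion.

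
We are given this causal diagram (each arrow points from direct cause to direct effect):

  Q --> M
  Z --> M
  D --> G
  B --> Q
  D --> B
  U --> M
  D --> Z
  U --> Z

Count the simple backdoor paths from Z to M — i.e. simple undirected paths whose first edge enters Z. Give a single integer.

A backdoor path from Z to M is any simple undirected path whose first edge points into Z (i.e. leaves Z via a parent).
Parents of Z: {D, U}.
Enumerating:
  P1: Z <- D -> B -> Q -> M
  P2: Z <- U -> M
That exhausts the simple backdoor paths. Count: 2.

2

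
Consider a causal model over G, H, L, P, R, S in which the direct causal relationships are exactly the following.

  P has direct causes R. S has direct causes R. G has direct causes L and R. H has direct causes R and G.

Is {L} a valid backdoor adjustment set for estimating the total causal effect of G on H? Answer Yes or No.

Backdoor paths from G to H (paths whose first edge points into G):
  P1: G <- R -> H
Condition 1 (no descendant of G in the set): holds — descendants of G are {H}; none are in {L}.
Condition 2 (every backdoor path blocked by {L}):
  P1: open — no interior node is in the conditioning set.
{L} does not satisfy the backdoor criterion.

No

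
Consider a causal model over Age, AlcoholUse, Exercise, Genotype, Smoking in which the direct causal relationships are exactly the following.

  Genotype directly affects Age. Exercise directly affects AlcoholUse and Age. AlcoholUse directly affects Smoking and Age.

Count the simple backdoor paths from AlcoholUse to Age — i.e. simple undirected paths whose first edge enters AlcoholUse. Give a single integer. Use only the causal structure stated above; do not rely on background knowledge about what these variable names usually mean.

A backdoor path from AlcoholUse to Age is any simple undirected path whose first edge points into AlcoholUse (i.e. leaves AlcoholUse via a parent).
Parents of AlcoholUse: {Exercise}.
Enumerating:
  P1: AlcoholUse <- Exercise -> Age
That exhausts the simple backdoor paths. Count: 1.

1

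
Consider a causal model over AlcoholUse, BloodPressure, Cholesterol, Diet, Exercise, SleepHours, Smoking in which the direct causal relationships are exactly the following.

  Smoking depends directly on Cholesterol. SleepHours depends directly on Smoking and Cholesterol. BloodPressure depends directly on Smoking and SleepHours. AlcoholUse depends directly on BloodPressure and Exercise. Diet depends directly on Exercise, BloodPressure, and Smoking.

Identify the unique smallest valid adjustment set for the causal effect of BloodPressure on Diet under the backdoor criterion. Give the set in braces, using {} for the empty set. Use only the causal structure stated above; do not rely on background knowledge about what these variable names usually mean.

{Smoking}

Variables eligible for adjustment (non-descendants of BloodPressure, excluding BloodPressure and Diet): {Cholesterol, Exercise, SleepHours, Smoking}.
Backdoor paths from BloodPressure to Diet:
  P1: BloodPressure <- Smoking -> Diet
  P2: BloodPressure <- SleepHours <- Cholesterol -> Smoking -> Diet
  P3: BloodPressure <- SleepHours <- Smoking -> Diet
The empty set is not sufficient: P1 (BloodPressure <- Smoking -> Diet) has no collider blocking it and no conditioned non-collider, so it is open.
Try {Smoking}:
  P1: blocked at fork node Smoking ∈ conditioning set.
  P2: blocked at chain node Smoking ∈ conditioning set.
  P3: blocked at fork node Smoking ∈ conditioning set.
{Smoking} contains no descendant of BloodPressure and blocks every backdoor path.
No other singleton works — e.g. {Cholesterol} leaves P1 open — so {Smoking} is the unique smallest valid adjustment set.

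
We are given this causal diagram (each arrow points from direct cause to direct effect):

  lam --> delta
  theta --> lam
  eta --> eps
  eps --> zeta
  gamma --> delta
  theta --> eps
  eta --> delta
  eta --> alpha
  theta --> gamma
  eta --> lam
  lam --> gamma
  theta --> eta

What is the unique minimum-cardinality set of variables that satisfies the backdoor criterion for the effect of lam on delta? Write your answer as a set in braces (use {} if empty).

Variables eligible for adjustment (non-descendants of lam, excluding lam and delta): {alpha, eps, eta, theta, zeta}.
Backdoor paths from lam to delta:
  P1: lam <- theta -> eta -> delta
  P2: lam <- theta -> eps <- eta -> delta
  P3: lam <- theta -> gamma -> delta
  P4: lam <- eta <- theta -> gamma -> delta
  P5: lam <- eta -> eps <- theta -> gamma -> delta
  P6: lam <- eta -> delta
The empty set is not sufficient: P1 (lam <- theta -> eta -> delta) has no collider blocking it and no conditioned non-collider, so it is open.
Try {eta, theta}:
  P1: blocked at fork node theta ∈ conditioning set.
  P2: blocked at fork node theta ∈ conditioning set.
  P3: blocked at fork node theta ∈ conditioning set.
  P4: blocked at chain node eta ∈ conditioning set.
  P5: blocked at fork node eta ∈ conditioning set.
  P6: blocked at fork node eta ∈ conditioning set.
{eta, theta} contains no descendant of lam and blocks every backdoor path.
Every element of {eta, theta} is needed (dropping eta leaves P6 open; dropping theta leaves P3 open), so no proper subset is valid.
Among all size-2 subsets of the eligible variables, only {eta, theta} blocks every backdoor path, so it is the unique smallest valid adjustment set.

{eta, theta}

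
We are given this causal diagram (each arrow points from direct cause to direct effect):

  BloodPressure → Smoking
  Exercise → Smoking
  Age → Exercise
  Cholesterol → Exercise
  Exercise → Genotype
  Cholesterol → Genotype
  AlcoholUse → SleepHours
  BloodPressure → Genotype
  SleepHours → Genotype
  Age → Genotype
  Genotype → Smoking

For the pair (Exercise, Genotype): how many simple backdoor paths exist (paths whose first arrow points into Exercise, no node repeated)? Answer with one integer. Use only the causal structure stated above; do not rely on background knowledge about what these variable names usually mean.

2

A backdoor path from Exercise to Genotype is any simple undirected path whose first edge points into Exercise (i.e. leaves Exercise via a parent).
Parents of Exercise: {Age, Cholesterol}.
Enumerating:
  P1: Exercise <- Age -> Genotype
  P2: Exercise <- Cholesterol -> Genotype
That exhausts the simple backdoor paths. Count: 2.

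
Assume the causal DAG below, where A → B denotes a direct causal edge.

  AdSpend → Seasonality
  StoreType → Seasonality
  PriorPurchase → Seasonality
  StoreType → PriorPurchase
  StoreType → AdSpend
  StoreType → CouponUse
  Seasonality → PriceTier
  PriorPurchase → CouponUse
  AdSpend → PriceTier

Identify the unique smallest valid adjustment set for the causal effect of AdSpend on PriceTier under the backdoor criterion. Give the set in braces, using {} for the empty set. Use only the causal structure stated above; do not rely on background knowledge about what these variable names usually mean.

Variables eligible for adjustment (non-descendants of AdSpend, excluding AdSpend and PriceTier): {CouponUse, PriorPurchase, StoreType}.
Backdoor paths from AdSpend to PriceTier:
  P1: AdSpend <- StoreType -> PriorPurchase -> Seasonality -> PriceTier
  P2: AdSpend <- StoreType -> CouponUse <- PriorPurchase -> Seasonality -> PriceTier
  P3: AdSpend <- StoreType -> Seasonality -> PriceTier
The empty set is not sufficient: P1 (AdSpend <- StoreType -> PriorPurchase -> Seasonality -> PriceTier) has no collider blocking it and no conditioned non-collider, so it is open.
Try {StoreType}:
  P1: blocked at fork node StoreType ∈ conditioning set.
  P2: blocked at fork node StoreType ∈ conditioning set.
  P3: blocked at fork node StoreType ∈ conditioning set.
{StoreType} contains no descendant of AdSpend and blocks every backdoor path.
No other singleton works — e.g. {PriorPurchase} leaves P3 open — so {StoreType} is the unique smallest valid adjustment set.

{StoreType}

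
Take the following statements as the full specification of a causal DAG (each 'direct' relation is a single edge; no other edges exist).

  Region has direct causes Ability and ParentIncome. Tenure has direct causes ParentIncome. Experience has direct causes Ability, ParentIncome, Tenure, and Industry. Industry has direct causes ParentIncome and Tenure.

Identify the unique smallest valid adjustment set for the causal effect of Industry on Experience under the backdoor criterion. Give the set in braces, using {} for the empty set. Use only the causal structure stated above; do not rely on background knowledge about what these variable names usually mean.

Variables eligible for adjustment (non-descendants of Industry, excluding Industry and Experience): {Ability, ParentIncome, Region, Tenure}.
Backdoor paths from Industry to Experience:
  P1: Industry <- ParentIncome -> Tenure -> Experience
  P2: Industry <- ParentIncome -> Region <- Ability -> Experience
  P3: Industry <- ParentIncome -> Experience
  P4: Industry <- Tenure <- ParentIncome -> Region <- Ability -> Experience
  P5: Industry <- Tenure <- ParentIncome -> Experience
  P6: Industry <- Tenure -> Experience
The empty set is not sufficient: P1 (Industry <- ParentIncome -> Tenure -> Experience) has no collider blocking it and no conditioned non-collider, so it is open.
Try {ParentIncome, Tenure}:
  P1: blocked at fork node ParentIncome ∈ conditioning set.
  P2: blocked at fork node ParentIncome ∈ conditioning set.
  P3: blocked at fork node ParentIncome ∈ conditioning set.
  P4: blocked at chain node Tenure ∈ conditioning set.
  P5: blocked at chain node Tenure ∈ conditioning set.
  P6: blocked at fork node Tenure ∈ conditioning set.
{ParentIncome, Tenure} contains no descendant of Industry and blocks every backdoor path.
Every element of {ParentIncome, Tenure} is needed (dropping ParentIncome leaves P3 open; dropping Tenure leaves P6 open), so no proper subset is valid.
Among all size-2 subsets of the eligible variables, only {ParentIncome, Tenure} blocks every backdoor path, so it is the unique smallest valid adjustment set.

{ParentIncome, Tenure}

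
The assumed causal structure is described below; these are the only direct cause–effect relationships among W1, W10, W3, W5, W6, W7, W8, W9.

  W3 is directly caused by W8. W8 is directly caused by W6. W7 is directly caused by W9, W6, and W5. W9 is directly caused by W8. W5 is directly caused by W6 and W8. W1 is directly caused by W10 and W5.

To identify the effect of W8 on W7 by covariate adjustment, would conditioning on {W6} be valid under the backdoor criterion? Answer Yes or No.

Yes

Backdoor paths from W8 to W7 (paths whose first edge points into W8):
  P1: W8 <- W6 -> W5 -> W7
  P2: W8 <- W6 -> W7
Condition 1 (no descendant of W8 in the set): holds — descendants of W8 are {W1, W3, W5, W7, W9}; none are in {W6}.
Condition 2 (every backdoor path blocked by {W6}):
  P1: blocked at fork node W6 ∈ conditioning set.
  P2: blocked at fork node W6 ∈ conditioning set.
{W6} satisfies the backdoor criterion.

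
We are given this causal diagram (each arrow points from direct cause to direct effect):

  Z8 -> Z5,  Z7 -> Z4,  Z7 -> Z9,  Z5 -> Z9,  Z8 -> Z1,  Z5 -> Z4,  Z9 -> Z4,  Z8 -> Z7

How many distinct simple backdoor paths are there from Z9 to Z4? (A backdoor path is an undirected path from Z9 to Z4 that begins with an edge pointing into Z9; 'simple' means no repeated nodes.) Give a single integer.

A backdoor path from Z9 to Z4 is any simple undirected path whose first edge points into Z9 (i.e. leaves Z9 via a parent).
Parents of Z9: {Z5, Z7}.
Enumerating:
  P1: Z9 <- Z7 <- Z8 -> Z5 -> Z4
  P2: Z9 <- Z7 -> Z4
  P3: Z9 <- Z5 <- Z8 -> Z7 -> Z4
  P4: Z9 <- Z5 -> Z4
That exhausts the simple backdoor paths. Count: 4.

4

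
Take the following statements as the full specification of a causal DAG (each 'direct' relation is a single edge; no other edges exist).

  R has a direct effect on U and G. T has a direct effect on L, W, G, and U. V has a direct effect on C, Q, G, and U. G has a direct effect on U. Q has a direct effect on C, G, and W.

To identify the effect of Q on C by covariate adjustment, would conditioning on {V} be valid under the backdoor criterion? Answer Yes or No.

Yes

Backdoor paths from Q to C (paths whose first edge points into Q):
  P1: Q <- V -> C
Condition 1 (no descendant of Q in the set): holds — descendants of Q are {C, G, U, W}; none are in {V}.
Condition 2 (every backdoor path blocked by {V}):
  P1: blocked at fork node V ∈ conditioning set.
{V} satisfies the backdoor criterion.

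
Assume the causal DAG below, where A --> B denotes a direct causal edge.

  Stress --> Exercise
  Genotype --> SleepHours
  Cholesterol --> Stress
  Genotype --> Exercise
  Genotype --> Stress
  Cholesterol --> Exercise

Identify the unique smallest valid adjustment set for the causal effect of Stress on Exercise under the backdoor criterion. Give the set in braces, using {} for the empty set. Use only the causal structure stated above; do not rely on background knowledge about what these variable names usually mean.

Variables eligible for adjustment (non-descendants of Stress, excluding Stress and Exercise): {Cholesterol, Genotype, SleepHours}.
Backdoor paths from Stress to Exercise:
  P1: Stress <- Cholesterol -> Exercise
  P2: Stress <- Genotype -> Exercise
The empty set is not sufficient: P1 (Stress <- Cholesterol -> Exercise) has no collider blocking it and no conditioned non-collider, so it is open.
Try {Cholesterol, Genotype}:
  P1: blocked at fork node Cholesterol ∈ conditioning set.
  P2: blocked at fork node Genotype ∈ conditioning set.
{Cholesterol, Genotype} contains no descendant of Stress and blocks every backdoor path.
Every element of {Cholesterol, Genotype} is needed (dropping Cholesterol leaves P1 open; dropping Genotype leaves P2 open), so no proper subset is valid.
Among all size-2 subsets of the eligible variables, only {Cholesterol, Genotype} blocks every backdoor path, so it is the unique smallest valid adjustment set.

{Cholesterol, Genotype}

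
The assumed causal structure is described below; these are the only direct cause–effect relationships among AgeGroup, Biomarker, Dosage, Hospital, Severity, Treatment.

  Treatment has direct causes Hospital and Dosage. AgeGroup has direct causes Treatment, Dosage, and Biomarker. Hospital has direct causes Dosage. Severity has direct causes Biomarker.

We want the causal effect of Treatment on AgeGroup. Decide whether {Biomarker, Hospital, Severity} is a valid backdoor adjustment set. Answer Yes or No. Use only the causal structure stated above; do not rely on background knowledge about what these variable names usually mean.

No

Backdoor paths from Treatment to AgeGroup (paths whose first edge points into Treatment):
  P1: Treatment <- Dosage -> AgeGroup
  P2: Treatment <- Hospital <- Dosage -> AgeGroup
Condition 1 (no descendant of Treatment in the set): holds — descendants of Treatment are {AgeGroup}; none are in {Biomarker, Hospital, Severity}.
Condition 2 (every backdoor path blocked by {Biomarker, Hospital, Severity}):
  P1: open — no interior node is in the conditioning set.
  P2: blocked at chain node Hospital ∈ conditioning set.
{Biomarker, Hospital, Severity} does not satisfy the backdoor criterion.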